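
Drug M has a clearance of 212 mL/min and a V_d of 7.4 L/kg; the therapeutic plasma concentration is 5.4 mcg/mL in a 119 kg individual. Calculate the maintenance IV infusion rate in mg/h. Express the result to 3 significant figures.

CL = 212 mL/min × 60/1000 = 12.72 L/h
Maintenance depends on clearance, not Vd — rate in must match rate out.
Rate = CL × Css = 12.72 × 5.4 = 68.69 mg/h

68.7 mg/h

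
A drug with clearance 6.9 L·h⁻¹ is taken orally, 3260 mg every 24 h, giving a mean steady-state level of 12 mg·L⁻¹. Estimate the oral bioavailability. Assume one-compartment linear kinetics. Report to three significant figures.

F·D/τ = CL·Css at steady state → F = CL·Css·τ / D.
F = 6.9 × 12 × 24 / 3260 = 0.610

0.610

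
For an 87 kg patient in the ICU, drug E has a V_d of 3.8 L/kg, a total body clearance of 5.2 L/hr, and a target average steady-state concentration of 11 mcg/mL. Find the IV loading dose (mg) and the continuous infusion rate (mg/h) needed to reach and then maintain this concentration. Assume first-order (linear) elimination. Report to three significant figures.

Total Vd = 3.8 × 87 = 330.6 L
LD = Vd · C_target = 330.6 × 11 = 3637 mg
Infusion rate = 5.200 L/h × 11 mg/L = 57.20 mg/h

(a) 3640 mg; (b) 57.2 mg/h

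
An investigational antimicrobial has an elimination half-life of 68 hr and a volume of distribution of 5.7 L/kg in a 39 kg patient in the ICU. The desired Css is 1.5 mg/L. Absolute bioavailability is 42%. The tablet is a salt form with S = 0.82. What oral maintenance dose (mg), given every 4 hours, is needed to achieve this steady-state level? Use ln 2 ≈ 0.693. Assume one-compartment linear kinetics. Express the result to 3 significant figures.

39.5 mg

Vd(total) = 39 kg × 5.7 L/kg = 222.3 L
CL = 0.693 × Vd / t½ = 0.693 × 222.3 / 68 = 2.265 L/h
D = CL × Css × τ / F / S = 2.265 × 1.5 × 4 / 0.42 / 0.82 = 39.46 mg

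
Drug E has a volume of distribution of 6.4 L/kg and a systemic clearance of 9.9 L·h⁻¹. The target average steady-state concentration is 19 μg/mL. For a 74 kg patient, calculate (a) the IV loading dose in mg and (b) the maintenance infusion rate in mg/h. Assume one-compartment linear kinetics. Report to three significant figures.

Vd(total) = 74 kg × 6.4 L/kg = 473.6 L
Loading: fill Vd to C_target → 473.6 L × 19 mg/L = 8998 mg
Infusion rate = 9.900 L/h × 19 mg/L = 188.1 mg/h

(a) 9000 mg; (b) 188 mg/h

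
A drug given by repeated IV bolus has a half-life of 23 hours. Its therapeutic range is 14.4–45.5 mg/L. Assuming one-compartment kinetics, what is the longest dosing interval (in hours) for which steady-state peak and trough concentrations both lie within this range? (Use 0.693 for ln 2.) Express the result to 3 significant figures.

38.2 h

k = 0.693 / t½ = 0.693 / 23 = 0.03013 h⁻¹
Between IV bolus doses, concentration decays as C = C₀·e^(−kτ), so C_peak/C_trough = e^(kτ).
τ_max = ln(C_peak/C_trough) / k = ln(45.5/14.4) / 0.03013 = 1.150 / 0.03013 = 38.17 h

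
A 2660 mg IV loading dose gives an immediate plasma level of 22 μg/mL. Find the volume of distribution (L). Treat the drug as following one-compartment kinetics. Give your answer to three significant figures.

Immediately after an IV bolus, C₀ = Dose / Vd, so Vd = Dose / C₀.
Vd = 2660 / 22 = 120.9 L

121 L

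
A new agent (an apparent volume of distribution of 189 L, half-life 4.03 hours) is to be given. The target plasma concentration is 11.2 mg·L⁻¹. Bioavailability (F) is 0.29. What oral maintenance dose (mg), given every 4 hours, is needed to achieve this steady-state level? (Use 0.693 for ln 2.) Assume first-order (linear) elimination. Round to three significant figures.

5020 mg

CL = ln 2 · Vd / t½ = 0.693 × 189.0 / 4.03 = 32.50 L/h
D = CL × Css × τ / F = 32.50 × 11.2 × 4 / 0.29 = 5021 mg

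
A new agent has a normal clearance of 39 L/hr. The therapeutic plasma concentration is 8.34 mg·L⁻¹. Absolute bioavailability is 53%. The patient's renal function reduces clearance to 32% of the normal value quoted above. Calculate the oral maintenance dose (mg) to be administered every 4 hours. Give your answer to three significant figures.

Patient clearance = 0.32 × 39.00 = 12.48 L/h
D = CL × Css × τ / F = 12.48 × 8.34 × 4 / 0.53 = 785.5 mg

786 mg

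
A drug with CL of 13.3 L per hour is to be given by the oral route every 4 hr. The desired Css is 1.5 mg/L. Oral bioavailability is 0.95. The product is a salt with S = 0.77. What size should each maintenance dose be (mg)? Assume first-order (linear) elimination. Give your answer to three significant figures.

109 mg

At steady state, dose per interval replaces the amount cleared in that interval: F·S·D/τ = CL·Css.
D = CL × Css × τ / F / S = 13.30 × 1.5 × 4 / 0.95 / 0.77 = 109.1 mg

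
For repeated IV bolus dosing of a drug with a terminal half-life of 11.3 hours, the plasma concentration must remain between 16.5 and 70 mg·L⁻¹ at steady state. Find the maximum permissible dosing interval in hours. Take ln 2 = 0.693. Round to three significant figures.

k = 0.693 / t½ = 0.693 / 11.3 = 0.06133 h⁻¹
Between IV bolus doses, concentration decays as C = C₀·e^(−kτ), so C_peak/C_trough = e^(kτ).
τ_max = ln(C_peak/C_trough) / k = ln(70/16.5) / 0.06133 = 1.445 / 0.06133 = 23.56 h

23.6 h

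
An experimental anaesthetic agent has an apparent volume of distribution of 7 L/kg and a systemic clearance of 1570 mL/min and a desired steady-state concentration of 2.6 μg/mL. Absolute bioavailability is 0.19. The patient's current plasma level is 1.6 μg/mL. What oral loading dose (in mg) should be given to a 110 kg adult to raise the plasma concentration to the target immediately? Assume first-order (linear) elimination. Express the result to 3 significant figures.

Vd(total) = 110 kg × 7 L/kg = 770.0 L
Loading dose depends on Vd (not clearance): it fills the distribution volume.
Concentration deficit ΔC = 2.6 − 1.6 = 1.000 mg/L
LD = Vd × ΔC / F = 770.0 × 1.000 / 0.19 = 4053 mg

4050 mg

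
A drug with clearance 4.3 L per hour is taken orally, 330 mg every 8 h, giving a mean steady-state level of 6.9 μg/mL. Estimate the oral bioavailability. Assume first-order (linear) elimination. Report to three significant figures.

F·D/τ = CL·Css at steady state → F = CL·Css·τ / D.
F = 4.3 × 6.9 × 8 / 330 = 0.719

0.719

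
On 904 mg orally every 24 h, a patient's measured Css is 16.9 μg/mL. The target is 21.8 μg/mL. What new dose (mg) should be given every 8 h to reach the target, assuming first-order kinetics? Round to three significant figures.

With linear kinetics, Css is proportional to dose rate (D/τ) at fixed clearance.
D₂ = D₁ × (Css,target / Css,current) × (τ₂/τ₁) = 904 × (21.8/16.9) × (8/24) = 388.7 mg

389 mg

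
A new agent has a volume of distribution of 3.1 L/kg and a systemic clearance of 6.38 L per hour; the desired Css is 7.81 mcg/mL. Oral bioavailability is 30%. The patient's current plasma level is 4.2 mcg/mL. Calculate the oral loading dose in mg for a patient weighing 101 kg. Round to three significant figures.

3770 mg

Vd = 3.1 L/kg × 101 kg = 313.1 L
Concentration deficit ΔC = 7.81 − 4.2 = 3.610 mg/L
LD = Vd × ΔC / F = 313.1 × 3.610 / 0.3 = 3768 mg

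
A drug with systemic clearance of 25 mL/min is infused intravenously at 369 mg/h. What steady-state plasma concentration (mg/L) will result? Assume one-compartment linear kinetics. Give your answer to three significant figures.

246 mg/L

CL = 25 mL/min × 60/1000 = 1.500 L/h
Css = rate / CL = 369 / 1.500 = 246.0 mg/L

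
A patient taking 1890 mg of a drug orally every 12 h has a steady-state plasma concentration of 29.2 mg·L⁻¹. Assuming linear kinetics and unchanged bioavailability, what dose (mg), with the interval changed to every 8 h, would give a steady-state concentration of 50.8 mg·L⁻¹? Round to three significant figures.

2190 mg

With linear kinetics, Css is proportional to dose rate (D/τ) at fixed clearance.
D₂ = D₁ × (Css,target / Css,current) × (τ₂/τ₁) = 1890 × (50.8/29.2) × (8/12) = 2192 mg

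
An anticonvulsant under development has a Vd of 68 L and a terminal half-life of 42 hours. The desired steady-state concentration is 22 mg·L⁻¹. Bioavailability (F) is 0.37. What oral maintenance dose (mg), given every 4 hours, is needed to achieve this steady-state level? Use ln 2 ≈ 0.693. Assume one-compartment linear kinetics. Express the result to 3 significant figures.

CL = ln 2 · Vd / t½ = 0.693 × 68.00 / 42 = 1.122 L/h
D = CL × Css × τ / F = 1.122 × 22 × 4 / 0.37 = 266.9 mg

267 mg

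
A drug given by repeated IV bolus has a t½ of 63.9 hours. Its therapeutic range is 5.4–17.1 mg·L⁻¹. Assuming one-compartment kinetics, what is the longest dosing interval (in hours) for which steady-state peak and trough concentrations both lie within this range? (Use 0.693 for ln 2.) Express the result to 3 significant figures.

k = 0.693 / t½ = 0.693 / 63.9 = 0.01085 h⁻¹
Between IV bolus doses, concentration decays as C = C₀·e^(−kτ), so C_peak/C_trough = e^(kτ).
τ_max = ln(C_peak/C_trough) / k = ln(17.1/5.4) / 0.01085 = 1.153 / 0.01085 = 106.3 h

106 h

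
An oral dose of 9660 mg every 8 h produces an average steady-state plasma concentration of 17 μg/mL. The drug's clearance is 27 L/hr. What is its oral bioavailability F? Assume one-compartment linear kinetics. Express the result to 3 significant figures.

F·D/τ = CL·Css at steady state → F = CL·Css·τ / D.
F = 27 × 17 × 8 / 9660 = 0.380

0.380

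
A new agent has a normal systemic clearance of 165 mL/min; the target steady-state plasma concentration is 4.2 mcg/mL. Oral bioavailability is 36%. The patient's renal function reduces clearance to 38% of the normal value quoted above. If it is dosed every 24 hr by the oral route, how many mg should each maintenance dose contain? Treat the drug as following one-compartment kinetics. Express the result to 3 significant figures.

1050 mg

CL = 165 mL/min × 60/1000 = 9.900 L/h
Patient clearance = 0.38 × 9.900 = 3.762 L/h
D = CL × Css × τ / F = 3.762 × 4.2 × 24 / 0.36 = 1053 mg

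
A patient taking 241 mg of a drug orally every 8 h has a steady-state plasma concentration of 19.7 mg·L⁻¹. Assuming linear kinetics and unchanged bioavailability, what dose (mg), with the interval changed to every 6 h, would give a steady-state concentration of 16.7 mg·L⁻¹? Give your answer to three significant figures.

153 mg

With linear kinetics, Css is proportional to dose rate (D/τ) at fixed clearance.
D₂ = D₁ × (Css,target / Css,current) × (τ₂/τ₁) = 241 × (16.7/19.7) × (6/8) = 153.2 mg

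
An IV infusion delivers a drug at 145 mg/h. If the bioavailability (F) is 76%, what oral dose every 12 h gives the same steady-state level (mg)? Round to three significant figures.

To maintain the same Css, the systemic dosing rate must be unchanged: F·D/τ = infusion rate.
D = rate × τ / F = 145 × 12 / 0.76 = 2289 mg

2290 mg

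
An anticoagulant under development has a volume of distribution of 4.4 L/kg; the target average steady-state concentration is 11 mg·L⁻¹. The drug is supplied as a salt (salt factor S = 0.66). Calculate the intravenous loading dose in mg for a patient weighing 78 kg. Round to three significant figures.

Total Vd = 4.4 × 78 = 343.2 L
LD = Vd × C / S = 343.2 × 11.00 / 0.66 = 5720 mg

5720 mg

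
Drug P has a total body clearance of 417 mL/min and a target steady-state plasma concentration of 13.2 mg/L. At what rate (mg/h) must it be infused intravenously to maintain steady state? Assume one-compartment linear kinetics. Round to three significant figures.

330 mg/h

CL = 417 mL/min = 417 × 0.06 = 25.02 L/h
At steady state, infusion rate equals elimination rate: rate in = CL × Css.
Rate = CL × Css = 25.02 × 13.2 = 330.3 mg/h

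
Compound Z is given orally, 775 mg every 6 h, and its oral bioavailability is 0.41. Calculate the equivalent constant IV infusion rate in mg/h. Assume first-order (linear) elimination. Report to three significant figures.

53.0 mg/h

Equivalent systemic input: infusion rate = F·D/τ.
Rate = 0.41 × 775 / 6 = 52.96 mg/h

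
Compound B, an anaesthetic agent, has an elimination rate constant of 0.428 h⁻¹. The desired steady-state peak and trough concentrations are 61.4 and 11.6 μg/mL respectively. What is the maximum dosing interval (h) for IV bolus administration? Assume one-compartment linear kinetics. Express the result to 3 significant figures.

Between IV bolus doses, concentration decays as C = C₀·e^(−kτ), so C_peak/C_trough = e^(kτ).
τ_max = ln(C_peak/C_trough) / k = ln(61.4/11.6) / 0.4280 = 1.666 / 0.4280 = 3.893 h

3.89 h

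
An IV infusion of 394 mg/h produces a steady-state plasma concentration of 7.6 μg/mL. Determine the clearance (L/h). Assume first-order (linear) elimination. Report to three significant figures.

At steady state, infusion rate = CL × Css, so CL = rate / Css.
CL = 394 / 7.6 = 51.84 L/h

51.8 L/h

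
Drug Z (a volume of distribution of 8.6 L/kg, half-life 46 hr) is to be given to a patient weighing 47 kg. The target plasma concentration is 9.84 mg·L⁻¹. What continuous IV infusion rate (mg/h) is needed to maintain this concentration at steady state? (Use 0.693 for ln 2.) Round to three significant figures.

59.9 mg/h

Vd(total) = 47 kg × 8.6 L/kg = 404.2 L
k = 0.693/46 = 0.01507 h⁻¹, so CL = k·Vd = 0.01507 × 404.2 = 6.091 L/h
Infusion rate = CL × Css = 6.091 × 9.84 = 59.94 mg/h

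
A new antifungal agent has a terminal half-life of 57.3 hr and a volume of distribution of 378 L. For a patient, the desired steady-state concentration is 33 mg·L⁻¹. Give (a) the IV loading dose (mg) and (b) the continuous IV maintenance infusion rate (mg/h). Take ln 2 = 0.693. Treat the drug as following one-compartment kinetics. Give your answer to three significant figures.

LD = Vd × C = 378.0 × 33 = 12470 mg
CL = 0.693 × Vd / t½ = 0.693 × 378.0 / 57.3 = 4.572 L/h
Infusion rate = CL × Css = 4.572 × 33 = 150.9 mg/h

(a) 12500 mg; (b) 151 mg/h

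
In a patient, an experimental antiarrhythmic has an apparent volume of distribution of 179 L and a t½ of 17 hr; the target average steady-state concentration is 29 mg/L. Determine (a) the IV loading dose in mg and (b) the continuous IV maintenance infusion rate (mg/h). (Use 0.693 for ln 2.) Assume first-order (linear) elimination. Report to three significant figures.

LD = Vd × C = 179.0 × 29 = 5191 mg
CL = 0.693 × Vd / t½ = 0.693 × 179.0 / 17 = 7.297 L/h
Infusion rate = CL × Css = 7.297 × 29 = 211.6 mg/h

(a) 5190 mg; (b) 212 mg/h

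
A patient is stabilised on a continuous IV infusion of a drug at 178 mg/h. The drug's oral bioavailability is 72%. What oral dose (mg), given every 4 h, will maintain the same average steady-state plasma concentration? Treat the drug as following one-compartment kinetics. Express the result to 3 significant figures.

To maintain the same Css, the systemic dosing rate must be unchanged: F·D/τ = infusion rate.
D = rate × τ / F = 178 × 4 / 0.72 = 988.9 mg

989 mg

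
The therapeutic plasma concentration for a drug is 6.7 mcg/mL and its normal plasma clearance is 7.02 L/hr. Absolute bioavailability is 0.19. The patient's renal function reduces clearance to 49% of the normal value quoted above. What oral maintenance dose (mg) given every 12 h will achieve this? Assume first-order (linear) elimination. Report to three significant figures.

1460 mg

Patient clearance = 0.49 × 7.020 = 3.440 L/h
At steady state, dose per interval replaces the amount cleared in that interval: F·D/τ = CL·Css.
D = CL × Css × τ / F = 3.440 × 6.7 × 12 / 0.19 = 1456 mg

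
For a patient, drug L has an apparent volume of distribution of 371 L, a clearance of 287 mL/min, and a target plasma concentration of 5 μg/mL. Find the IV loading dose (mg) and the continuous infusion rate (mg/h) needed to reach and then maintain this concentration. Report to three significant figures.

(a) 1860 mg; (b) 86.1 mg/h

LD = Vd · C_target = 371.0 × 5 = 1855 mg
Convert clearance: 287 mL/min × 60 min/h ÷ 1000 mL/L = 17.22 L/h
Infusion rate = 17.22 L/h × 5 mg/L = 86.10 mg/h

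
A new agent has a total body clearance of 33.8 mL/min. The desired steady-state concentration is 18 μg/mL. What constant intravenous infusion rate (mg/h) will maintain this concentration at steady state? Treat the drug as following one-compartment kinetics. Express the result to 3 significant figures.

CL = 33.8 mL/min = 33.8 × 0.06 = 2.028 L/h
Rate = CL × Css = 2.028 × 18 = 36.50 mg/h

36.5 mg/h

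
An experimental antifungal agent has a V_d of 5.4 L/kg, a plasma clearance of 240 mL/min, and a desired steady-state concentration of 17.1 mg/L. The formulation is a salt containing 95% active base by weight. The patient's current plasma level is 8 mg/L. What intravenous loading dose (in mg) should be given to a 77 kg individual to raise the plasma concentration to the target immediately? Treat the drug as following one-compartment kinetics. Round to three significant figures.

3980 mg

Total Vd = 5.4 × 77 = 415.8 L
Loading dose depends on Vd (not clearance): it fills the distribution volume.
Concentration deficit ΔC = 17.1 − 8 = 9.100 mg/L
LD = Vd × ΔC / S = 415.8 × 9.100 / 0.95 = 3983 mg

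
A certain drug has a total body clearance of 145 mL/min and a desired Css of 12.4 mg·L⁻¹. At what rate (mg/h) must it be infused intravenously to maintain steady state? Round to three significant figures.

108 mg/h

CL = 145 mL/min = 145 × 0.06 = 8.700 L/h
At steady state, infusion rate equals elimination rate: rate in = CL × Css.
Infusion rate = CL · Css = 8.700 L/h × 12.4 mg/L = 107.9 mg/h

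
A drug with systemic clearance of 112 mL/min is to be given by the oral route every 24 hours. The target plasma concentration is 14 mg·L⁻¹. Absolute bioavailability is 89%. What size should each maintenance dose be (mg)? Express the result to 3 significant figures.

Convert clearance: 112 mL/min × 60 min/h ÷ 1000 mL/L = 6.720 L/h
D = CL × Css × τ / F = 6.720 × 14 × 24 / 0.89 = 2537 mg

2540 mg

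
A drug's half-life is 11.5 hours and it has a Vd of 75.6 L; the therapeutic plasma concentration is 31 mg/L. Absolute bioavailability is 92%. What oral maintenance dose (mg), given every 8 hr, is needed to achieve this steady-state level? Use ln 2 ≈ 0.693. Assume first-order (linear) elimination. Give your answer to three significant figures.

1230 mg

k = 0.693/11.5 = 0.06026 h⁻¹, so CL = k·Vd = 0.06026 × 75.60 = 4.556 L/h
D = CL × Css × τ / F = 4.556 × 31 × 8 / 0.92 = 1228 mg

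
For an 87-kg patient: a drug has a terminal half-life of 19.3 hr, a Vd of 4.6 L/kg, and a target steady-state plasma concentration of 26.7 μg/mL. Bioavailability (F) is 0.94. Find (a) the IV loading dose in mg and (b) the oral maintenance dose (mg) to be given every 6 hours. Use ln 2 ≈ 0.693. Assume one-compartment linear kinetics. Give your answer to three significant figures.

(a) 10700 mg; (b) 2450 mg

Vd = 4.6 L/kg × 87 kg = 400.2 L
LD = Vd × C = 400.2 × 26.7 = 10690 mg
CL = 0.693 × Vd / t½ = 0.693 × 400.2 / 19.3 = 14.37 L/h
D = CL × Css × τ / F = 14.37 × 26.7 × 6 / 0.94 = 2449 mg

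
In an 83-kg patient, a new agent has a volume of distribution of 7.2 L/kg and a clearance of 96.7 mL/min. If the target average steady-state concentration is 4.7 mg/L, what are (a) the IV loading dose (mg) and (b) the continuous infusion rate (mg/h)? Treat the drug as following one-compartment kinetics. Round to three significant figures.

(a) 2810 mg; (b) 27.3 mg/h

Total Vd = 7.2 × 83 = 597.6 L
Loading dose = Vd × C = 597.6 × 4.7 = 2809 mg
Convert clearance: 96.7 mL/min × 60 min/h ÷ 1000 mL/L = 5.802 L/h
Infusion rate = 5.802 L/h × 4.7 mg/L = 27.27 mg/h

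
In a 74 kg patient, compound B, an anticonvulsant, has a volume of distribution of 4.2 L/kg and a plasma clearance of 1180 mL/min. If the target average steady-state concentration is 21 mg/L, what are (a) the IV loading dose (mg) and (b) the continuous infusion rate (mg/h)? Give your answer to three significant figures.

Vd(total) = 74 kg × 4.2 L/kg = 310.8 L
Loading dose = Vd × C = 310.8 × 21 = 6527 mg
CL = 1180 mL/min × 60/1000 = 70.80 L/h
Maintenance: replace elimination → rate = CL × Css = 70.80 × 21 = 1487 mg/h

(a) 6530 mg; (b) 1490 mg/h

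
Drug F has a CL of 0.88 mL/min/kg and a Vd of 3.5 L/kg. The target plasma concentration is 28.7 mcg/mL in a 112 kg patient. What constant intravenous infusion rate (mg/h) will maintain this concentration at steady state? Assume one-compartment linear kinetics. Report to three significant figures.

170 mg/h

CL = 0.88 mL/min/kg × 112 kg = 98.56 mL/min = 98.56 × 60/1000 = 5.914 L/h
Rate = CL × Css = 5.914 × 28.7 = 169.7 mg/h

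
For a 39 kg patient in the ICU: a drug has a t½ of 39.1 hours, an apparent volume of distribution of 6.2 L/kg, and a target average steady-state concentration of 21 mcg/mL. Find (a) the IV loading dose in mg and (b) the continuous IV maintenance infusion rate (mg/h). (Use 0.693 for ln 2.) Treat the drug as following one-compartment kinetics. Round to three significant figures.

Vd(total) = 39 kg × 6.2 L/kg = 241.8 L
LD = Vd × C = 241.8 × 21 = 5078 mg
CL = 0.693 × Vd / t½ = 0.693 × 241.8 / 39.1 = 4.286 L/h
Infusion rate = CL × Css = 4.286 × 21 = 90.01 mg/h

(a) 5080 mg; (b) 90.0 mg/h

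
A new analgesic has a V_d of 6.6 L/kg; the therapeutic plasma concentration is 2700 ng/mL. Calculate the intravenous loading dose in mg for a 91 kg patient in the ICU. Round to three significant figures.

1620 mg

Vd(total) = 91 kg × 6.6 L/kg = 600.6 L
C = 2700 ng/mL = 2.700 mg/L
LD = Vd × C = 600.6 × 2.700 = 1622 mg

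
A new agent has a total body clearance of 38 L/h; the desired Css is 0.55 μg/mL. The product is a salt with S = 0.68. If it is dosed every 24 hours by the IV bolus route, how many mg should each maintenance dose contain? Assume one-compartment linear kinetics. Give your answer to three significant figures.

D = CL × Css × τ / S = 38.00 × 0.55 × 24 / 0.68 = 737.6 mg

738 mg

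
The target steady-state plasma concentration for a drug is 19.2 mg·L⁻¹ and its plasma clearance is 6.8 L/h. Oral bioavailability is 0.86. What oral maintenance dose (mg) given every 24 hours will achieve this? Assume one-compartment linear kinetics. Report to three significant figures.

D = CL × Css × τ / F = 6.800 × 19.2 × 24 / 0.86 = 3644 mg

3640 mg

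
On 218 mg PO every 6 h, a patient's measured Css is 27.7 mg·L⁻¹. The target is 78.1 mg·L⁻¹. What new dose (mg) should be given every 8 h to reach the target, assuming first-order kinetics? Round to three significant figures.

For first-order elimination, Css ∝ F·D/(CL·τ); F and CL are unchanged, so Css ∝ D/τ.
D₂ = D₁ × (Css,target / Css,current) × (τ₂/τ₁) = 218 × (78.1/27.7) × (8/6) = 819.5 mg

820 mg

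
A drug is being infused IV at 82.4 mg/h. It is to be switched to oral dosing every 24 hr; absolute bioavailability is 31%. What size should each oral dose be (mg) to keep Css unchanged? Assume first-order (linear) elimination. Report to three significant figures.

6380 mg

To maintain the same Css, the systemic dosing rate must be unchanged: F·D/τ = infusion rate.
D = rate × τ / F = 82.4 × 24 / 0.31 = 6379 mg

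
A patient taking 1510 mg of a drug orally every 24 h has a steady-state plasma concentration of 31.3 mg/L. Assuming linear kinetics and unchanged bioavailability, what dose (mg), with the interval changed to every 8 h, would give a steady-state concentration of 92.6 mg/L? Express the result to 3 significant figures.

For first-order elimination, Css ∝ F·D/(CL·τ); F and CL are unchanged, so Css ∝ D/τ.
D₂ = D₁ × (Css,target / Css,current) × (τ₂/τ₁) = 1510 × (92.6/31.3) × (8/24) = 1489 mg

1490 mg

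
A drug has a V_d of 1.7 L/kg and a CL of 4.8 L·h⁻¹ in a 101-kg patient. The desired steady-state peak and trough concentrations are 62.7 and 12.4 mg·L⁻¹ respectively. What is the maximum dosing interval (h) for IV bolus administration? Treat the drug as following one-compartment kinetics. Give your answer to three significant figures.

58.0 h

Vd = 1.7 L/kg × 101 kg = 171.7 L
k = CL / Vd = 4.800 / 171.7 = 0.02796 h⁻¹
Between IV bolus doses, concentration decays as C = C₀·e^(−kτ), so C_peak/C_trough = e^(kτ).
τ_max = ln(C_peak/C_trough) / k = ln(62.7/12.4) / 0.02796 = 1.621 / 0.02796 = 57.98 h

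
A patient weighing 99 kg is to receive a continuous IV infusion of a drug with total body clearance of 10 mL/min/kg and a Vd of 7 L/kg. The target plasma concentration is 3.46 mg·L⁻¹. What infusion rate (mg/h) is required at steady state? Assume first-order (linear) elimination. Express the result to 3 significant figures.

CL = 10 mL/min/kg × 99 kg = 990.0 mL/min = 990.0 × 60/1000 = 59.40 L/h
R₀ = 59.40 × 3.46 = 205.5 mg/h

206 mg/h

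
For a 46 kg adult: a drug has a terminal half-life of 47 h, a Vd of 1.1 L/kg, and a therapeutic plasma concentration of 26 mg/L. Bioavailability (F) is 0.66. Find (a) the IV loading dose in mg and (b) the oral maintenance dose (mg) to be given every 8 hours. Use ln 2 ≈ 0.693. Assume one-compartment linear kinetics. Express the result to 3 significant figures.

Total Vd = 1.1 × 46 = 50.60 L
LD = Vd × C = 50.60 × 26 = 1316 mg
CL = 0.693 × Vd / t½ = 0.693 × 50.60 / 47 = 0.7461 L/h
D = CL × Css × τ / F = 0.7461 × 26 × 8 / 0.66 = 235.1 mg

(a) 1320 mg; (b) 235 mg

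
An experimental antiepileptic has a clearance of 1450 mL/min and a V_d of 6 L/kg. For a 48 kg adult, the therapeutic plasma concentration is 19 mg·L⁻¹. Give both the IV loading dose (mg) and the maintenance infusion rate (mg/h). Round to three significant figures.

(a) 5470 mg; (b) 1650 mg/h

Vd(total) = 48 kg × 6 L/kg = 288.0 L
Loading: fill Vd to C_target → 288.0 L × 19 mg/L = 5472 mg
CL = 1450 mL/min × 60/1000 = 87.00 L/h
Maintenance infusion rate = CL × Css = 87.00 × 19 = 1653 mg/h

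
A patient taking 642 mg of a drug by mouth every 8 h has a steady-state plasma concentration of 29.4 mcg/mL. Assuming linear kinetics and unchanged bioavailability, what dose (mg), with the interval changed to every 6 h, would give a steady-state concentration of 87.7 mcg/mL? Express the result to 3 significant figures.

1440 mg

With linear kinetics, Css is proportional to dose rate (D/τ) at fixed clearance.
D₂ = D₁ × (Css,target / Css,current) × (τ₂/τ₁) = 642 × (87.7/29.4) × (6/8) = 1436 mg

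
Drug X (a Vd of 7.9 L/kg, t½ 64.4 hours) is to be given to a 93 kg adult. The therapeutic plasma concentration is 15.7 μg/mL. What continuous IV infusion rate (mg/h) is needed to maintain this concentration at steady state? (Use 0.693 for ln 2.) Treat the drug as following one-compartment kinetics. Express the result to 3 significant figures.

124 mg/h

Total Vd = 7.9 × 93 = 734.7 L
CL = ln 2 · Vd / t½ = 0.693 × 734.7 / 64.4 = 7.906 L/h
Infusion rate = CL × Css = 7.906 × 15.7 = 124.1 mg/h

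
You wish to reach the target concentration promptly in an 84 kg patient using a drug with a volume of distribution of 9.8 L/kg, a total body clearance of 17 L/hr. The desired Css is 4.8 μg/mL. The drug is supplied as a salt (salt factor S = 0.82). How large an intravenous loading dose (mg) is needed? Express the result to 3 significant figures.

Vd = 9.8 L/kg × 84 kg = 823.2 L
The loading dose fills Vd to the target concentration.
LD = Vd × C / S = 823.2 × 4.800 / 0.82 = 4819 mg

4820 mg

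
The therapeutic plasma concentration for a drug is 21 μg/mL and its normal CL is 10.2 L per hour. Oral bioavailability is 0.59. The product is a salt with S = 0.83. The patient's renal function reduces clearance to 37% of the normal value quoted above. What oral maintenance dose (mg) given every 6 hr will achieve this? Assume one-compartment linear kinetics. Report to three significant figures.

Patient clearance = 0.37 × 10.20 = 3.774 L/h
At steady state, dose per interval replaces the amount cleared in that interval: F·S·D/τ = CL·Css.
D = CL × Css × τ / F / S = 3.774 × 21 × 6 / 0.59 / 0.83 = 971.1 mg

971 mg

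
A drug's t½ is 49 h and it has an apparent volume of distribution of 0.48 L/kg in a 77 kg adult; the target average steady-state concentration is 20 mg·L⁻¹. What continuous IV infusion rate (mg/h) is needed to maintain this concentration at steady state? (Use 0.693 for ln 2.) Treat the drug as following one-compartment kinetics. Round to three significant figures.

Vd(total) = 77 kg × 0.48 L/kg = 36.96 L
CL = ln 2 · Vd / t½ = 0.693 × 36.96 / 49 = 0.5227 L/h
Infusion rate = CL × Css = 0.5227 × 20 = 10.45 mg/h

10.5 mg/h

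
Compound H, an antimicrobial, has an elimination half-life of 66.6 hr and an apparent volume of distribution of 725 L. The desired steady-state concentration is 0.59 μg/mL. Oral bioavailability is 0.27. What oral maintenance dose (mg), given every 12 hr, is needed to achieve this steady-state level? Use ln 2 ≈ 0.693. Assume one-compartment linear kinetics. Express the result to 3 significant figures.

CL = 0.693 × Vd / t½ = 0.693 × 725.0 / 66.6 = 7.544 L/h
D = CL × Css × τ / F = 7.544 × 0.59 × 12 / 0.27 = 197.8 mg

198 mg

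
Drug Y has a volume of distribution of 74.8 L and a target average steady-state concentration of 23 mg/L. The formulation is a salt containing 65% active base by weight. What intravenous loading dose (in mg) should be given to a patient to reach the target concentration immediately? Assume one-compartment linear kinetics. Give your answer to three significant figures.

2650 mg

The loading dose fills Vd to the target concentration.
LD = Vd × C / S = 74.80 × 23.00 / 0.65 = 2647 mg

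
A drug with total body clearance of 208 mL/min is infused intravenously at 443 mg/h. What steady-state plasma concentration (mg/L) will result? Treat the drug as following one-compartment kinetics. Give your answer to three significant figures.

35.5 mg/L

Convert clearance: 208 mL/min × 60 min/h ÷ 1000 mL/L = 12.48 L/h
Css = rate / CL = 443 / 12.48 = 35.50 mg/L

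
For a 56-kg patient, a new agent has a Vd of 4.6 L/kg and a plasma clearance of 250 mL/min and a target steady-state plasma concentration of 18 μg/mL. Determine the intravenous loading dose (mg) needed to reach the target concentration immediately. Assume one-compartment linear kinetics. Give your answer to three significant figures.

4640 mg

Vd = 4.6 L/kg × 56 kg = 257.6 L
LD = Vd × C = 257.6 × 18.00 = 4637 mg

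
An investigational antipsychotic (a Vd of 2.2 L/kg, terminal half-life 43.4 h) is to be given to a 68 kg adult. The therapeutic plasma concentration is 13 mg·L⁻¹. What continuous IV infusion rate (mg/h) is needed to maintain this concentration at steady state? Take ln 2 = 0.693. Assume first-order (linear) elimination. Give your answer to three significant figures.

31.1 mg/h

Total Vd = 2.2 × 68 = 149.6 L
CL = ln 2 · Vd / t½ = 0.693 × 149.6 / 43.4 = 2.389 L/h
Infusion rate = CL × Css = 2.389 × 13 = 31.06 mg/h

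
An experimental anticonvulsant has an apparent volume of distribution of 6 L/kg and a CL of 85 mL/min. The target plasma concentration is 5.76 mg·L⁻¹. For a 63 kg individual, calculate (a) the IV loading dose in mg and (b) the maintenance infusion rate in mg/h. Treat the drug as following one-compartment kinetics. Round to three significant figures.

Total Vd = 6 × 63 = 378.0 L
LD = Vd · C_target = 378.0 × 5.76 = 2177 mg
CL = 85 mL/min × 60/1000 = 5.100 L/h
Maintenance infusion rate = CL × Css = 5.100 × 5.76 = 29.38 mg/h

(a) 2180 mg; (b) 29.4 mg/h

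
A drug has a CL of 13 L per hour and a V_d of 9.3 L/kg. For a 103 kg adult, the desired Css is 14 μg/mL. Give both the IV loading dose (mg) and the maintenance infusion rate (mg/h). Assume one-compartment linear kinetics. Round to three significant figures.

Vd(total) = 103 kg × 9.3 L/kg = 957.9 L
Loading dose = Vd × C = 957.9 × 14 = 13410 mg
Infusion rate = 13.00 L/h × 14 mg/L = 182.0 mg/h

(a) 13400 mg; (b) 182 mg/h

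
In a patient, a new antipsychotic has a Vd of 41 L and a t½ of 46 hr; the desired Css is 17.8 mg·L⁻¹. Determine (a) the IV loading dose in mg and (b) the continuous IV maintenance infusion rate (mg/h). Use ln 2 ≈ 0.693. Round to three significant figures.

LD = Vd × C = 41.00 × 17.8 = 729.8 mg
CL = 0.693 × Vd / t½ = 0.693 × 41.00 / 46 = 0.6177 L/h
Infusion rate = CL × Css = 0.6177 × 17.8 = 11.00 mg/h

(a) 730 mg; (b) 11.0 mg/h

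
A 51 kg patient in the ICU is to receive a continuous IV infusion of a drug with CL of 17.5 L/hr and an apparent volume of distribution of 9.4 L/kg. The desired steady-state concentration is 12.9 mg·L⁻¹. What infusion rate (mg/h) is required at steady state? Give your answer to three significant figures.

Infusion rate = CL · Css = 17.50 L/h × 12.9 mg/L = 225.8 mg/h

226 mg/h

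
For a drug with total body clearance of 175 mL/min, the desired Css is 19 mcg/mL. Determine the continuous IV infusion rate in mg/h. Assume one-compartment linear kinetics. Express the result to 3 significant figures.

200 mg/h

Convert clearance: 175 mL/min × 60 min/h ÷ 1000 mL/L = 10.50 L/h
Rate = CL × Css = 10.50 × 19 = 199.5 mg/h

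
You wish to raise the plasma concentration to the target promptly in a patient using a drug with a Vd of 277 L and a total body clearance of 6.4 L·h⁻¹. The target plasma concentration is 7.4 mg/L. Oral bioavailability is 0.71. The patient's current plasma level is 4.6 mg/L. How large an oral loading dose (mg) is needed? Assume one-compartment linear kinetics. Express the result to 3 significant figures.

Concentration deficit ΔC = 7.4 − 4.6 = 2.800 mg/L
LD = Vd × ΔC / F = 277.0 × 2.800 / 0.71 = 1092 mg

1090 mg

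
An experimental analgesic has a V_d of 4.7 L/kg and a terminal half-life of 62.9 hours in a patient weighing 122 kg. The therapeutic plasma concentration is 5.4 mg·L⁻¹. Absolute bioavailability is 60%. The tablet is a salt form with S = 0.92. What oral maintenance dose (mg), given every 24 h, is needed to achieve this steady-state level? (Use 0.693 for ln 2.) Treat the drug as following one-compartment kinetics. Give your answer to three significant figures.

Vd = 4.7 L/kg × 122 kg = 573.4 L
CL = ln 2 · Vd / t½ = 0.693 × 573.4 / 62.9 = 6.317 L/h
D = CL × Css × τ / F / S = 6.317 × 5.4 × 24 / 0.6 / 0.92 = 1483 mg

1480 mg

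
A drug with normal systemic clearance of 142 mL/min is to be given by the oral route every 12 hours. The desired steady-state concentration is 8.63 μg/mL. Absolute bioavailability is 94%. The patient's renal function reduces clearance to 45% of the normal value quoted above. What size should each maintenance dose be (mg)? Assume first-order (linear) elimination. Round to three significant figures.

CL = 142 mL/min = 142 × 0.06 = 8.520 L/h
Patient clearance = 0.45 × 8.520 = 3.834 L/h
At steady state, dose per interval replaces the amount cleared in that interval: F·D/τ = CL·Css.
D = CL × Css × τ / F = 3.834 × 8.63 × 12 / 0.94 = 422.4 mg

422 mg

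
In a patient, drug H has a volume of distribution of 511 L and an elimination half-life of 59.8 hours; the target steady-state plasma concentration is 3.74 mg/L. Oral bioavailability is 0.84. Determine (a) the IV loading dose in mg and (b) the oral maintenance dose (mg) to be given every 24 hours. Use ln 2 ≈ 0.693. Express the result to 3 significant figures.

LD = Vd × C = 511.0 × 3.74 = 1911 mg
CL = 0.693 × Vd / t½ = 0.693 × 511.0 / 59.8 = 5.922 L/h
D = CL × Css × τ / F = 5.922 × 3.74 × 24 / 0.84 = 632.8 mg

(a) 1910 mg; (b) 633 mg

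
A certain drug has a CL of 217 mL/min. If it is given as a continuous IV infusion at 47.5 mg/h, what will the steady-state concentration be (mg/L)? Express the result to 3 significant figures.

3.65 mg/L

CL = 217 mL/min = 217 × 0.06 = 13.02 L/h
Css = rate / CL = 47.5 / 13.02 = 3.648 mg/L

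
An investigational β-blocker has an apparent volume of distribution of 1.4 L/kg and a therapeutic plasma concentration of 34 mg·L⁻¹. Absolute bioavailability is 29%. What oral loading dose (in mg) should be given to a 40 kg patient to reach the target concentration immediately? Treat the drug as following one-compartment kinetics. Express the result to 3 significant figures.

Vd = 1.4 L/kg × 40 kg = 56.00 L
The loading dose fills Vd to the target concentration.
LD = Vd × C / F = 56.00 × 34.00 / 0.29 = 6566 mg

6570 mg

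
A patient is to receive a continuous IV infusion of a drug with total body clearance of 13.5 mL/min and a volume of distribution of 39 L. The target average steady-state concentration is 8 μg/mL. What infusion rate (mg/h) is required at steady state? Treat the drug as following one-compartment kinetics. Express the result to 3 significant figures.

CL = 13.5 mL/min = 13.5 × 0.06 = 0.8100 L/h
Infusion rate = CL · Css = 0.8100 L/h × 8 mg/L = 6.480 mg/h

6.48 mg/h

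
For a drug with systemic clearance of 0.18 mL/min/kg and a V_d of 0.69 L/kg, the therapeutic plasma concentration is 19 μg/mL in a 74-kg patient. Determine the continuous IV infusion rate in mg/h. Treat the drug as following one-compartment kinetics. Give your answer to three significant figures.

CL = 0.18 mL/min/kg × 74 kg = 13.32 mL/min = 13.32 × 60/1000 = 0.7992 L/h
At steady state, infusion rate equals elimination rate: rate in = CL × Css.
R₀ = 0.7992 × 19 = 15.18 mg/h

15.2 mg/h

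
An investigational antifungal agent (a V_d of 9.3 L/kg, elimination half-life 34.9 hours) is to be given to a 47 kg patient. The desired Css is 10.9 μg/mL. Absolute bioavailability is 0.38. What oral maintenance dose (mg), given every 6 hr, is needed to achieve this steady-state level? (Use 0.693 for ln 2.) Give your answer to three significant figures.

Vd = 9.3 L/kg × 47 kg = 437.1 L
CL = 0.693 × Vd / t½ = 0.693 × 437.1 / 34.9 = 8.679 L/h
D = CL × Css × τ / F = 8.679 × 10.9 × 6 / 0.38 = 1494 mg

1490 mg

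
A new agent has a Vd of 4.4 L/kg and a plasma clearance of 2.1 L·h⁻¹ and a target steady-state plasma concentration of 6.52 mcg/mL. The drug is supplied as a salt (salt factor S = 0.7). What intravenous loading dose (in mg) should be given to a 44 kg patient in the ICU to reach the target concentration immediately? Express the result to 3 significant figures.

1800 mg

Vd(total) = 44 kg × 4.4 L/kg = 193.6 L
LD = Vd × C / S = 193.6 × 6.520 / 0.7 = 1803 mg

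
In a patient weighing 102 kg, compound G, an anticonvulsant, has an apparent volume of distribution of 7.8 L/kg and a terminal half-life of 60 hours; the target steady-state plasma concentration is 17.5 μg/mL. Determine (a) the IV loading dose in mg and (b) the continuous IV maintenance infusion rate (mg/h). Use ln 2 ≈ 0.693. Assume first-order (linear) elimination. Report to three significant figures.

(a) 13900 mg; (b) 161 mg/h

Vd = 7.8 L/kg × 102 kg = 795.6 L
LD = Vd × C = 795.6 × 17.5 = 13920 mg
CL = 0.693 × Vd / t½ = 0.693 × 795.6 / 60 = 9.189 L/h
Infusion rate = CL × Css = 9.189 × 17.5 = 160.8 mg/h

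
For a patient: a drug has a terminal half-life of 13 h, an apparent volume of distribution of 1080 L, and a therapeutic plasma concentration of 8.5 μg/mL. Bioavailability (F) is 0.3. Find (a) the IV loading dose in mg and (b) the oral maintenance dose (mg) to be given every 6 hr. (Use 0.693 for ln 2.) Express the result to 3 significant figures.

(a) 9180 mg; (b) 9790 mg

LD = Vd × C = 1080 × 8.5 = 9180 mg
CL = 0.693 × Vd / t½ = 0.693 × 1080 / 13 = 57.57 L/h
D = CL × Css × τ / F = 57.57 × 8.5 × 6 / 0.3 = 9787 mg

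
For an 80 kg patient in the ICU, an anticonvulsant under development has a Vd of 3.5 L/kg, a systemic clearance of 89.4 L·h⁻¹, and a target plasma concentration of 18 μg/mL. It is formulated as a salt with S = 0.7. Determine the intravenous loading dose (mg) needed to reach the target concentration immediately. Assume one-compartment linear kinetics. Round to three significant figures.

7200 mg

Total Vd = 3.5 × 80 = 280.0 L
The loading dose fills Vd to the target concentration; clearance is irrelevant here.
LD = Vd × C / S = 280.0 × 18.00 / 0.7 = 7200 mg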